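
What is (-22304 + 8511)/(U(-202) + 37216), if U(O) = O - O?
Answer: -13793/37216 ≈ -0.37062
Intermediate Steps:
U(O) = 0
(-22304 + 8511)/(U(-202) + 37216) = (-22304 + 8511)/(0 + 37216) = -13793/37216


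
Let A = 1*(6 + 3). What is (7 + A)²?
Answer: 256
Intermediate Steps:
A = 9 (A = 1*9 = 9)
(7 + A)² = (7 + 9)² = 16² = 256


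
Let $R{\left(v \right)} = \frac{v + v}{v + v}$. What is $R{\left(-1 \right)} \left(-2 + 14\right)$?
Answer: $12$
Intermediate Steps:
$R{\left(v \right)} = 1$ ($R{\left(v \right)} = \frac{2 v}{2 v} = 2 v \frac{1}{2 v} = 1$)
$R{\left(-1 \right)} \left(-2 + 14\right) = 1 \left(-2 + 14\right) = 1 \cdot 12 = 12$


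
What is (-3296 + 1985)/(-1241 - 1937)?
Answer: 1311/3178 ≈ 0.41252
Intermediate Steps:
(-3296 + 1985)/(-1241 - 1937) = -1311/(-3178) = -1311*(-1/3178) = 1311/3178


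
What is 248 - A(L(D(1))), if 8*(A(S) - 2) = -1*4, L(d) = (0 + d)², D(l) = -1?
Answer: 493/2 ≈ 246.50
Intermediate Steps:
L(d) = d²
A(S) = 3/2 (A(S) = 2 + (-1*4)/8 = 2 + (⅛)*(-4) = 2 - ½ = 3/2)
248 - A(L(D(1))) = 248 - 1*3/2 = 248 - 3/2 = 493/2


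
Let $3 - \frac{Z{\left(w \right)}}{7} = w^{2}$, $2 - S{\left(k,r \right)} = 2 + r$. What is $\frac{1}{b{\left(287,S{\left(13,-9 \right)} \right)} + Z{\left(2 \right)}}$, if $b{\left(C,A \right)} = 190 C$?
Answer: $\frac{1}{54523} \approx 1.8341 \cdot 10^{-5}$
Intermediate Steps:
$S{\left(k,r \right)} = - r$ ($S{\left(k,r \right)} = 2 - \left(2 + r\right) = - r$)
$Z{\left(w \right)} = 21 - 7 w^{2}$
$\frac{1}{b{\left(287,S{\left(13,-9 \right)} \right)} + Z{\left(2 \right)}} = \frac{1}{190 \cdot 287 + \left(21 - 7 \cdot 2^{2}\right)} = \frac{1}{54530 + \left(21 - 28\right)} = \frac{1}{54530 - 7} = \frac{1}{54523}$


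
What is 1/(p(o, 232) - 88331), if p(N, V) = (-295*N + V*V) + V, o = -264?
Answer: 1/43605 ≈ 2.2933e-5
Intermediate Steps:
p(N, V) = V + V² - 295*N (p(N, V) = (-295*N + V²) + V = (V² - 295*N) + V = V + V² - 295*N)
1/(p(o, 232) - 88331) = 1/((232 + 232² - 295*(-264)) - 88331) = 1/((232 + 53824 + 77880) - 88331) = 1/(131936 - 88331) = 1/43605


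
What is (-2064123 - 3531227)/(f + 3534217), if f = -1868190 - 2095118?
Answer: 5595350/429091 ≈ 13.040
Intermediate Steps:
f = -3963308
(-2064123 - 3531227)/(f + 3534217) = (-2064123 - 3531227)/(-3963308 + 3534217) = -5595350/(-429091) = -5595350*(-1/429091) = 5595350/429091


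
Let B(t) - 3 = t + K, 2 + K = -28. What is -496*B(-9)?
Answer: 17856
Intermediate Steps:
K = -30 (K = -2 - 28 = -30)
B(t) = -27 + t (B(t) = 3 + (t - 30) = 3 + (-30 + t) = -27 + t)
-496*B(-9) = -496*(-27 - 9) = -496*(-36) = 17856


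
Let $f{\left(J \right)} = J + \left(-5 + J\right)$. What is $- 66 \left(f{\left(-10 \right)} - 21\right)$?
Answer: $3036$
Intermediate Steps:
$f{\left(J \right)} = -5 + 2 J$
$- 66 \left(f{\left(-10 \right)} - 21\right) = - 66 \left(\left(-5 + 2 \left(-10\right)\right) - 21\right) = - 66 \left(\left(-5 - 20\right) - 21\right) = - 66 \left(-25 - 21\right) = \left(-66\right) \left(-46\right) = 3036$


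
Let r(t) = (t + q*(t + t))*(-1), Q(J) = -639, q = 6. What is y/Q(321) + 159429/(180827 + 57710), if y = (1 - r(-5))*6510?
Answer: 33161976937/50808381 ≈ 652.69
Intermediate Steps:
r(t) = -13*t (r(t) = (t + 6*(t + t))*(-1) = (t + 6*(2*t))*(-1) = (t + 12*t)*(-1) = (13*t)*(-1) = -13*t)
y = -416640 (y = (1 - (-13)*(-5))*6510 = (1 - 1*65)*6510 = (1 - 65)*6510 = -64*6510 = -416640)
y/Q(321) + 159429/(180827 + 57710) = -416640/(-639) + 159429/(180827 + 57710) = -416640*(-1/639) + 159429/238537 = 138880/213 + 159429*(1/238537) = 138880/213 + 159429/238537 = 33161976937/50808381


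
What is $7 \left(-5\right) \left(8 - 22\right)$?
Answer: $490$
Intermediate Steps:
$7 \left(-5\right) \left(8 - 22\right) = \left(-35\right) \left(-14\right) = 490$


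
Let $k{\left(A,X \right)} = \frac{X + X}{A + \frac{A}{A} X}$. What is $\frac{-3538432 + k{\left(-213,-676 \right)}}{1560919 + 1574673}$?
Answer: $- \frac{393208087}{348442661} \approx -1.1285$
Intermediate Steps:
$k{\left(A,X \right)} = \frac{2 X}{A + X}$ ($k{\left(A,X \right)} = \frac{2 X}{A + 1 X} = \frac{2 X}{A + X}$)
$\frac{-3538432 + k{\left(-213,-676 \right)}}{1560919 + 1574673} = \frac{-3538432 + 2 \left(-676\right) \frac{1}{-213 - 676}}{1560919 + 1574673} = \frac{-3538432 + 2 \left(-676\right) \frac{1}{-889}}{3135592} = \left(-3538432 + 2 \left(-676\right) \left(- \frac{1}{889}\right)\right) \frac{1}{3135592} = \left(-3538432 + \frac{1352}{889}\right) \frac{1}{3135592} = \left(- \frac{3145664696}{889}\right) \frac{1}{3135592} = - \frac{393208087}{348442661}$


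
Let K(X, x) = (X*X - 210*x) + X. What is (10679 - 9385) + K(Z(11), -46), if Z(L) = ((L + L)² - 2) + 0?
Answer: 243760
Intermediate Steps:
Z(L) = -2 + 4*L² (Z(L) = ((2*L)² - 2) + 0 = (4*L² - 2) + 0 = (-2 + 4*L²) + 0 = -2 + 4*L²)
K(X, x) = X + X² - 210*x (K(X, x) = (X² - 210*x) + X = X + X² - 210*x)
(10679 - 9385) + K(Z(11), -46) = (10679 - 9385) + ((-2 + 4*11²) + (-2 + 4*11²)² - 210*(-46)) = 1294 + ((-2 + 4*121) + (-2 + 4*121)² + 9660) = 1294 + ((-2 + 484) + (-2 + 484)² + 9660) = 1294 + (482 + 482² + 9660) = 1294 + (482 + 232324 + 9660) = 1294 + 242466 = 243760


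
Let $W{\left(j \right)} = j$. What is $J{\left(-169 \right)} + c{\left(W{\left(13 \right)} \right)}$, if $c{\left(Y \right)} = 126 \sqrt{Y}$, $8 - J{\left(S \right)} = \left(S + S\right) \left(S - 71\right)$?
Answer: $-81112 + 126 \sqrt{13} \approx -80658.0$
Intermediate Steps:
$J{\left(S \right)} = 8 - 2 S \left(-71 + S\right)$ ($J{\left(S \right)} = 8 - \left(S + S\right) \left(S - 71\right) = 8 - 2 S \left(-71 + S\right)$)
$J{\left(-169 \right)} + c{\left(W{\left(13 \right)} \right)} = \left(8 - 2 \left(-169\right)^{2} + 142 \left(-169\right)\right) + 126 \sqrt{13} = \left(8 - 57122 - 23998\right) + 126 \sqrt{13} = -81112 + 126 \sqrt{13}$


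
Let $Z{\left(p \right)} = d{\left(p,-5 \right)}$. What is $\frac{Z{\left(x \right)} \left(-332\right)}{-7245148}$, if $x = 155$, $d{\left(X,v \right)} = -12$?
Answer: $- \frac{996}{1811287} \approx -0.00054989$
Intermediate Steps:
$Z{\left(p \right)} = -12$
$\frac{Z{\left(x \right)} \left(-332\right)}{-7245148} = \frac{\left(-12\right) \left(-332\right)}{-7245148} = 3984 \left(- \frac{1}{7245148}\right) = - \frac{996}{1811287}$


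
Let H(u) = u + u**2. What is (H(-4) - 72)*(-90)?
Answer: 5400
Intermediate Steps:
(H(-4) - 72)*(-90) = (-4*(1 - 4) - 72)*(-90) = (-4*(-3) - 72)*(-90) = (12 - 72)*(-90) = -60*(-90) = 5400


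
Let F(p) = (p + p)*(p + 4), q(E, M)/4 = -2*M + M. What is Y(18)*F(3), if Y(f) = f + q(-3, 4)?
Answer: 84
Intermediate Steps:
q(E, M) = -4*M (q(E, M) = 4*(-2*M + M) = 4*(-M) = -4*M)
Y(f) = -16 + f (Y(f) = f - 4*4 = f - 16 = -16 + f)
F(p) = 2*p*(4 + p) (F(p) = (2*p)*(4 + p) = 2*p*(4 + p))
Y(18)*F(3) = (-16 + 18)*(2*3*(4 + 3)) = 2*(2*3*7) = 2*42 = 84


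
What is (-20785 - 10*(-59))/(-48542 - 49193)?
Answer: 4039/19547 ≈ 0.20663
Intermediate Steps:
(-20785 - 10*(-59))/(-48542 - 49193) = (-20785 + 590)/(-97735) = -20195*(-1/97735) = 4039/19547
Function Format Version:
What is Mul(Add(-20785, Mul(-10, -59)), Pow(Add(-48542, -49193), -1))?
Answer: Rational(4039, 19547) ≈ 0.20663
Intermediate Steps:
Mul(Add(-20785, Mul(-10, -59)), Pow(Add(-48542, -49193), -1)) = Mul(Add(-20785, 590), Pow(-97735, -1)) = Mul(-20195, Rational(-1, 97735)) = Rational(4039, 19547)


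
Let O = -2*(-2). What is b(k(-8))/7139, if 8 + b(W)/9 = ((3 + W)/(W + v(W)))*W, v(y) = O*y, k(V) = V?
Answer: -81/7139 ≈ -0.011346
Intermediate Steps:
O = 4
v(y) = 4*y
b(W) = -333/5 + 9*W/5 (b(W) = -72 + 9*(((3 + W)/(W + 4*W))*W) = -72 + 9*(((3 + W)/((5*W)))*W) = -72 + 9*(((3 + W)*(1/(5*W)))*W) = -72 + 9*(((3 + W)/(5*W))*W) = -72 + 9*(⅗ + W/5) = -72 + (27/5 + 9*W/5) = -333/5 + 9*W/5)
b(k(-8))/7139 = (-333/5 + (9/5)*(-8))/7139 = (-333/5 - 72/5)*(1/7139) = -81*1/7139 = -81/7139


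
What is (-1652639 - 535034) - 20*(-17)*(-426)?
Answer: -2332513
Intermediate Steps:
(-1652639 - 535034) - 20*(-17)*(-426) = -2187673 - (-340)*(-426) = -2187673 - 1*144840 = -2187673 - 144840 = -2332513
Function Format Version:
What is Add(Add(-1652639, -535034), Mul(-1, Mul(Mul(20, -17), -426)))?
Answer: -2332513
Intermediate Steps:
Add(Add(-1652639, -535034), Mul(-1, Mul(Mul(20, -17), -426))) = Add(-2187673, Mul(-1, Mul(-340, -426))) = Add(-2187673, Mul(-1, 144840)) = Add(-2187673, -144840) = -2332513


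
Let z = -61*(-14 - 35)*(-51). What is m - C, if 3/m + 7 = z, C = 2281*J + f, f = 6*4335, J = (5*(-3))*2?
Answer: 6466759317/152446 ≈ 42420.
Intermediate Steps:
J = -30 (J = -15*2 = -30)
f = 26010
C = -42420 (C = 2281*(-30) + 26010 = -68430 + 26010 = -42420)
z = -152439 (z = -61*(-49)*(-51) = 2989*(-51) = -152439)
m = -3/152446 (m = 3/(-7 - 152439) = 3/(-152446) = 3*(-1/152446) = -3/152446 ≈ -1.9679e-5)
m - C = -3/152446 - 1*(-42420) = -3/152446 + 42420 = 6466759317/152446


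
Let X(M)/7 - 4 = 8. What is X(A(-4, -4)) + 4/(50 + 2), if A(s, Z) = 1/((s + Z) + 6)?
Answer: 1093/13 ≈ 84.077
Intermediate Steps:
A(s, Z) = 1/(6 + Z + s) (A(s, Z) = 1/((Z + s) + 6) = 1/(6 + Z + s))
X(M) = 84 (X(M) = 28 + 7*8 = 28 + 56 = 84)
X(A(-4, -4)) + 4/(50 + 2) = 84 + 4/(50 + 2) = 84 + 4/52 = 84 + (1/52)*4 = 84 + 1/13 = 1093/13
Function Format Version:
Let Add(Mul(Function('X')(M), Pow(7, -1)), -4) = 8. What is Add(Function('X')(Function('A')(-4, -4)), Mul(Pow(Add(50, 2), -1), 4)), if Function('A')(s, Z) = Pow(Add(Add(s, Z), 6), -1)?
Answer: Rational(1093, 13) ≈ 84.077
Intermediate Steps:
Function('A')(s, Z) = Pow(Add(6, Z, s), -1) (Function('A')(s, Z) = Pow(Add(Add(Z, s), 6), -1) = Pow(Add(6, Z, s), -1))
Function('X')(M) = 84 (Function('X')(M) = Add(28, Mul(7, 8)) = Add(28, 56) = 84)
Add(Function('X')(Function('A')(-4, -4)), Mul(Pow(Add(50, 2), -1), 4)) = Add(84, Mul(Pow(Add(50, 2), -1), 4)) = Add(84, Mul(Pow(52, -1), 4)) = Add(84, Mul(Rational(1, 52), 4)) = Add(84, Rational(1, 13)) = Rational(1093, 13)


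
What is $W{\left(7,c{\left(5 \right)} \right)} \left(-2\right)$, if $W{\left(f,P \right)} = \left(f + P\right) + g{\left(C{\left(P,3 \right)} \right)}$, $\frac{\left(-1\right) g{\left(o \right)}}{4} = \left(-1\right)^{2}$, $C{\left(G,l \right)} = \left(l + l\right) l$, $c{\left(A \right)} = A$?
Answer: $-16$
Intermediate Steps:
$C{\left(G,l \right)} = 2 l^{2}$ ($C{\left(G,l \right)} = 2 l l = 2 l^{2}$)
$g{\left(o \right)} = -4$ ($g{\left(o \right)} = - 4 \left(-1\right)^{2} = \left(-4\right) 1 = -4$)
$W{\left(f,P \right)} = -4 + P + f$ ($W{\left(f,P \right)} = \left(f + P\right) - 4 = \left(P + f\right) - 4 = -4 + P + f$)
$W{\left(7,c{\left(5 \right)} \right)} \left(-2\right) = \left(-4 + 5 + 7\right) \left(-2\right) = 8 \left(-2\right) = -16$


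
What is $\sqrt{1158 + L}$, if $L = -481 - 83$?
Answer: $3 \sqrt{66} \approx 24.372$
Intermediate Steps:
$L = -564$ ($L = -481 - 83 = -564$)
$\sqrt{1158 + L} = \sqrt{1158 - 564} = \sqrt{594} = 3 \sqrt{66}$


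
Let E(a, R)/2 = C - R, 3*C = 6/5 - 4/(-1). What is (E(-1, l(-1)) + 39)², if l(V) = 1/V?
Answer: 444889/225 ≈ 1977.3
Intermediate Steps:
l(V) = 1/V
C = 26/15 (C = (6/5 - 4/(-1))/3 = (6*(⅕) - 4*(-1))/3 = (6/5 + 4)/3 = (⅓)*(26/5) = 26/15 ≈ 1.7333)
E(a, R) = 52/15 - 2*R (E(a, R) = 2*(26/15 - R) = 52/15 - 2*R)
(E(-1, l(-1)) + 39)² = ((52/15 - 2/(-1)) + 39)² = ((52/15 - 2*(-1)) + 39)² = ((52/15 + 2) + 39)² = (82/15 + 39)² = (667/15)² = 444889/225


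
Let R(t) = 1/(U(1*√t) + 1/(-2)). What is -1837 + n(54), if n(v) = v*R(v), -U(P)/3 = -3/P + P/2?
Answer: -703463/383 - 864*√6/383 ≈ -1842.2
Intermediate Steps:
U(P) = 9/P - 3*P/2 (U(P) = -3*(-3/P + P/2) = -3*(P/2 - 3/P) = 9/P - 3*P/2)
R(t) = 1/(-½ + 9/√t - 3*√t/2) (R(t) = 1/((9/((1*√t)) - 3*√t/2) + 1/(-2)) = 1/((9/(√t) - 3*√t/2) - ½) = 1/((9/√t - 3*√t/2) - ½) = 1/(-½ + 9/√t - 3*√t/2))
n(v) = -2*v^(3/2)/(-18 + √v + 3*v) (n(v) = v*(-2*√v/(-18 + √v + 3*v)) = -2*v^(3/2)/(-18 + √v + 3*v))
-1837 + n(54) = -1837 - 2*54^(3/2)/(-18 + √54 + 3*54) = -1837 - 2*162*√6/(-18 + 3*√6 + 162) = -1837 - 2*162*√6/(144 + 3*√6) = -1837 - 324*√6/(144 + 3*√6)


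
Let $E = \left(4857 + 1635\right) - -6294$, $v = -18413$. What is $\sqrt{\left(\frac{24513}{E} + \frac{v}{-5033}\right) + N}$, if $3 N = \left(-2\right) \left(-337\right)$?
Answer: $\frac{\sqrt{953472931597399038}}{64351938} \approx 15.174$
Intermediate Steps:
$E = 12786$ ($E = 6492 + 6294 = 12786$)
$N = \frac{674}{3}$ ($N = \frac{\left(-2\right) \left(-337\right)}{3} = \frac{1}{3} \cdot 674 = \frac{674}{3} \approx 224.67$)
$\sqrt{\left(\frac{24513}{E} + \frac{v}{-5033}\right) + N} = \sqrt{\left(\frac{24513}{12786} - \frac{18413}{-5033}\right) + \frac{674}{3}} = \sqrt{\left(24513 \cdot \frac{1}{12786} - - \frac{18413}{5033}\right) + \frac{674}{3}} = \sqrt{\left(\frac{8171}{4262} + \frac{18413}{5033}\right) + \frac{674}{3}} = \sqrt{\frac{119600849}{21450646} + \frac{674}{3}} = \sqrt{\frac{14816537951}{64351938}} = \frac{\sqrt{953472931597399038}}{64351938}$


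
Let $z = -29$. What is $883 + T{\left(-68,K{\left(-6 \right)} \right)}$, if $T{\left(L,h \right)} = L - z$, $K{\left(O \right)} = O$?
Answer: $844$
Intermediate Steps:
$T{\left(L,h \right)} = 29 + L$ ($T{\left(L,h \right)} = L - -29 = L + 29 = 29 + L$)
$883 + T{\left(-68,K{\left(-6 \right)} \right)} = 883 + \left(29 - 68\right) = 883 - 39 = 844$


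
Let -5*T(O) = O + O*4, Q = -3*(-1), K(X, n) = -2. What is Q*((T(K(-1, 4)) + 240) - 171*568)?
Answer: -290658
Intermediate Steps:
Q = 3
T(O) = -O (T(O) = -(O + O*4)/5 = -(O + 4*O)/5 = -O)
Q*((T(K(-1, 4)) + 240) - 171*568) = 3*((-1*(-2) + 240) - 171*568) = 3*((2 + 240) - 97128) = 3*(242 - 97128) = 3*(-96886) = -290658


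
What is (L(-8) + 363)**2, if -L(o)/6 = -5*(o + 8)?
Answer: 131769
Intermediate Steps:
L(o) = 240 + 30*o (L(o) = -(-30)*(o + 8) = -(-30)*(8 + o) = -6*(-40 - 5*o) = 240 + 30*o)
(L(-8) + 363)**2 = ((240 + 30*(-8)) + 363)**2 = ((240 - 240) + 363)**2 = (0 + 363)**2 = 363**2 = 131769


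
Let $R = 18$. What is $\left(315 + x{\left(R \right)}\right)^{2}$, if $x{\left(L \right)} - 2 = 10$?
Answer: $106929$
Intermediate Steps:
$x{\left(L \right)} = 12$ ($x{\left(L \right)} = 2 + 10 = 12$)
$\left(315 + x{\left(R \right)}\right)^{2} = \left(315 + 12\right)^{2} = 327^{2} = 106929$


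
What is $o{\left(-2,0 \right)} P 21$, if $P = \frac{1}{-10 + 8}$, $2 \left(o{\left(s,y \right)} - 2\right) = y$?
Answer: $-21$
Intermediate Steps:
$o{\left(s,y \right)} = 2 + \frac{y}{2}$
$P = - \frac{1}{2}$ ($P = \frac{1}{-2} = - \frac{1}{2} \approx -0.5$)
$o{\left(-2,0 \right)} P 21 = \left(2 + \frac{1}{2} \cdot 0\right) \left(- \frac{1}{2}\right) 21 = \left(2 + 0\right) \left(- \frac{1}{2}\right) 21 = 2 \left(- \frac{1}{2}\right) 21 = \left(-1\right) 21 = -21$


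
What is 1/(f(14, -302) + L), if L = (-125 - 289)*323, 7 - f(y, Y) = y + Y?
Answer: -1/133427 ≈ -7.4947e-6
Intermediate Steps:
f(y, Y) = 7 - Y - y (f(y, Y) = 7 - (y + Y) = 7 - (Y + y) = 7 + (-Y - y) = 7 - Y - y)
L = -133722 (L = -414*323 = -133722)
1/(f(14, -302) + L) = 1/((7 - 1*(-302) - 1*14) - 133722) = 1/((7 + 302 - 14) - 133722) = 1/(295 - 133722) = 1/(-133427) = -1/133427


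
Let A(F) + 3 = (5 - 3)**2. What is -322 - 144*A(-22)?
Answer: -466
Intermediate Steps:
A(F) = 1 (A(F) = -3 + (5 - 3)**2 = -3 + 2**2 = -3 + 4 = 1)
-322 - 144*A(-22) = -322 - 144*1 = -322 - 144 = -466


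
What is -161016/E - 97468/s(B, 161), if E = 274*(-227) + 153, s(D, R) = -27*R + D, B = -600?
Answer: 6843948212/306936615 ≈ 22.298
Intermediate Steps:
s(D, R) = D - 27*R
E = -62045 (E = -62198 + 153 = -62045)
-161016/E - 97468/s(B, 161) = -161016/(-62045) - 97468/(-600 - 27*161) = -161016*(-1/62045) - 97468/(-600 - 4347) = 161016/62045 - 97468/(-4947) = 161016/62045 - 97468*(-1/4947) = 161016/62045 + 97468/4947 = 6843948212/306936615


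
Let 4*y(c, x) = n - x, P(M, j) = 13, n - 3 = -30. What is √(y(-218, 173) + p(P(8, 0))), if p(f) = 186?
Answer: 2*√34 ≈ 11.662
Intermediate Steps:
n = -27 (n = 3 - 30 = -27)
y(c, x) = -27/4 - x/4 (y(c, x) = (-27 - x)/4 = -27/4 - x/4)
√(y(-218, 173) + p(P(8, 0))) = √((-27/4 - ¼*173) + 186) = √((-27/4 - 173/4) + 186) = √(-50 + 186) = √136 = 2*√34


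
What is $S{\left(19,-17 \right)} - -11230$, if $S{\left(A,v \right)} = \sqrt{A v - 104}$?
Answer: $11230 + i \sqrt{427} \approx 11230.0 + 20.664 i$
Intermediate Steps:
$S{\left(A,v \right)} = \sqrt{-104 + A v}$
$S{\left(19,-17 \right)} - -11230 = \sqrt{-104 + 19 \left(-17\right)} - -11230 = \sqrt{-104 - 323} + 11230 = \sqrt{-427} + 11230 = i \sqrt{427} + 11230 = 11230 + i \sqrt{427}$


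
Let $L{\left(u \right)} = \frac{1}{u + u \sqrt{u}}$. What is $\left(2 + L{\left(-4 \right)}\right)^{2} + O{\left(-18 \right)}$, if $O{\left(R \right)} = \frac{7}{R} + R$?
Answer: $- \frac{52547}{3600} + \frac{39 i}{100} \approx -14.596 + 0.39 i$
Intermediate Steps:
$L{\left(u \right)} = \frac{1}{u + u^{\frac{3}{2}}}$
$O{\left(R \right)} = R + \frac{7}{R}$
$\left(2 + L{\left(-4 \right)}\right)^{2} + O{\left(-18 \right)} = \left(2 + \frac{1}{-4 + \left(-4\right)^{\frac{3}{2}}}\right)^{2} - \left(18 - \frac{7}{-18}\right) = \left(2 + \frac{1}{-4 - 8 i}\right)^{2} + \left(-18 + 7 \left(- \frac{1}{18}\right)\right) = \left(2 + \frac{-4 + 8 i}{80}\right)^{2} - \frac{331}{18} = - \frac{331}{18} + \left(2 + \frac{-4 + 8 i}{80}\right)^{2}$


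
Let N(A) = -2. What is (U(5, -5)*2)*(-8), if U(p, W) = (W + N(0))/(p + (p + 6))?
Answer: 7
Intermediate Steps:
U(p, W) = (-2 + W)/(6 + 2*p) (U(p, W) = (W - 2)/(p + (p + 6)) = (-2 + W)/(p + (6 + p)) = (-2 + W)/(6 + 2*p))
(U(5, -5)*2)*(-8) = (((-2 - 5)/(2*(3 + 5)))*2)*(-8) = (((1/2)*(-7)/8)*2)*(-8) = (((1/2)*(1/8)*(-7))*2)*(-8) = -7/16*2*(-8) = -7/8*(-8) = 7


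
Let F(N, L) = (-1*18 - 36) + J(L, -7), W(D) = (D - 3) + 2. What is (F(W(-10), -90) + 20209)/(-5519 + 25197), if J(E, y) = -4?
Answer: 20151/19678 ≈ 1.0240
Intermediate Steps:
W(D) = -1 + D (W(D) = (-3 + D) + 2 = -1 + D)
F(N, L) = -58 (F(N, L) = (-1*18 - 36) - 4 = (-18 - 36) - 4 = -54 - 4 = -58)
(F(W(-10), -90) + 20209)/(-5519 + 25197) = (-58 + 20209)/(-5519 + 25197) = 20151/19678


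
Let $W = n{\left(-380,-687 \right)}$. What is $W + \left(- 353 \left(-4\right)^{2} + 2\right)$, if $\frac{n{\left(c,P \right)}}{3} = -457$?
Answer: $-7017$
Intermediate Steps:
$n{\left(c,P \right)} = -1371$ ($n{\left(c,P \right)} = 3 \left(-457\right) = -1371$)
$W = -1371$
$W + \left(- 353 \left(-4\right)^{2} + 2\right) = -1371 + \left(- 353 \left(-4\right)^{2} + 2\right) = -1371 + \left(\left(-353\right) 16 + 2\right) = -1371 + \left(-5648 + 2\right) = -1371 - 5646 = -7017$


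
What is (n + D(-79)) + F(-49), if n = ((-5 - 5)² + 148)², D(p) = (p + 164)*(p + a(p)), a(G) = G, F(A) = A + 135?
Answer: 48160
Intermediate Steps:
F(A) = 135 + A
D(p) = 2*p*(164 + p) (D(p) = (p + 164)*(p + p) = (164 + p)*(2*p) = 2*p*(164 + p))
n = 61504 (n = ((-10)² + 148)² = (100 + 148)² = 248² = 61504)
(n + D(-79)) + F(-49) = (61504 + 2*(-79)*(164 - 79)) + (135 - 49) = (61504 + 2*(-79)*85) + 86 = (61504 - 13430) + 86 = 48074 + 86 = 48160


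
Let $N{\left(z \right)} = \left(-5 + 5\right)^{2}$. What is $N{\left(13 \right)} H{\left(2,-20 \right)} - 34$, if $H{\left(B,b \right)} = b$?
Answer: $-34$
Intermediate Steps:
$N{\left(z \right)} = 0$ ($N{\left(z \right)} = 0^{2} = 0$)
$N{\left(13 \right)} H{\left(2,-20 \right)} - 34 = 0 \left(-20\right) - 34 = 0 - 34 = -34$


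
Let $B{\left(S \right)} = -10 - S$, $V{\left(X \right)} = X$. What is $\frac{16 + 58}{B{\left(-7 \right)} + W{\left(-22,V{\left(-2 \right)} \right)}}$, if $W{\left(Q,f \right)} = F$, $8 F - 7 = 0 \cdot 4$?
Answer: $- \frac{592}{17} \approx -34.824$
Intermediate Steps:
$F = \frac{7}{8}$ ($F = \frac{7}{8} + \frac{0 \cdot 4}{8} = \frac{7}{8} + \frac{1}{8} \cdot 0 = \frac{7}{8} + 0 = \frac{7}{8} \approx 0.875$)
$W{\left(Q,f \right)} = \frac{7}{8}$
$\frac{16 + 58}{B{\left(-7 \right)} + W{\left(-22,V{\left(-2 \right)} \right)}} = \frac{16 + 58}{\left(-10 - -7\right) + \frac{7}{8}} = \frac{74}{\left(-10 + 7\right) + \frac{7}{8}} = \frac{74}{-3 + \frac{7}{8}} = \frac{74}{- \frac{17}{8}} = 74 \left(- \frac{8}{17}\right) = - \frac{592}{17}$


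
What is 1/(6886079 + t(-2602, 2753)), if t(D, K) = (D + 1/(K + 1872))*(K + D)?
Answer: 4625/30030943776 ≈ 1.5401e-7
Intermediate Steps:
t(D, K) = (D + K)*(D + 1/(1872 + K)) (t(D, K) = (D + 1/(1872 + K))*(D + K) = (D + K)*(D + 1/(1872 + K)))
1/(6886079 + t(-2602, 2753)) = 1/(6886079 + (-2602 + 2753 + 1872*(-2602)**2 - 2602*2753**2 + 2753*(-2602)**2 + 1872*(-2602)*2753)/(1872 + 2753)) = 1/(6886079 + (-2602 + 2753 + 1872*6770404 - 2602*7579009 + 2753*6770404 - 13409708832)/4625) = 1/(6886079 + (-2602 + 2753 + 12674196288 - 19720581418 + 18638922212 - 13409708832)/4625) = 1/(6886079 + (1/4625)*(-1817171599)) = 1/(6886079 - 1817171599/4625) = 1/(30030943776/4625) = 4625/30030943776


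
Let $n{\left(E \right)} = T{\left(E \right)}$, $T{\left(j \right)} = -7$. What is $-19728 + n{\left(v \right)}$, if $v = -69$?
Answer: $-19735$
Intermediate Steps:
$n{\left(E \right)} = -7$
$-19728 + n{\left(v \right)} = -19728 - 7 = -19735$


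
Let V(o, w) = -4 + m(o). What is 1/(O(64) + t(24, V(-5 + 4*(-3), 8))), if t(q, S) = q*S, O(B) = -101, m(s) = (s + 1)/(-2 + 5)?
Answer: -1/325 ≈ -0.0030769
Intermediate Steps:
m(s) = 1/3 + s/3 (m(s) = (1 + s)/3 = (1 + s)*(1/3) = 1/3 + s/3)
V(o, w) = -11/3 + o/3 (V(o, w) = -4 + (1/3 + o/3) = -11/3 + o/3)
t(q, S) = S*q
1/(O(64) + t(24, V(-5 + 4*(-3), 8))) = 1/(-101 + (-11/3 + (-5 + 4*(-3))/3)*24) = 1/(-101 + (-11/3 + (-5 - 12)/3)*24) = 1/(-101 + (-11/3 + (1/3)*(-17))*24) = 1/(-101 + (-11/3 - 17/3)*24) = 1/(-101 - 28/3*24) = 1/(-101 - 224) = 1/(-325) = -1/325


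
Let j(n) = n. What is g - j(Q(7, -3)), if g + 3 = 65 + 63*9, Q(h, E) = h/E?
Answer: 1894/3 ≈ 631.33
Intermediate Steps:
g = 629 (g = -3 + (65 + 63*9) = -3 + (65 + 567) = -3 + 632 = 629)
g - j(Q(7, -3)) = 629 - 7/(-3) = 629 - 7*(-1)/3 = 629 - 1*(-7/3) = 629 + 7/3 = 1894/3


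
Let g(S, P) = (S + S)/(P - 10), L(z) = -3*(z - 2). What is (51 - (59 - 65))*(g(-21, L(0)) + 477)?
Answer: 55575/2 ≈ 27788.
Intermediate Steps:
L(z) = 6 - 3*z (L(z) = -3*(-2 + z) = 6 - 3*z)
g(S, P) = 2*S/(-10 + P) (g(S, P) = (2*S)/(-10 + P) = 2*S/(-10 + P))
(51 - (59 - 65))*(g(-21, L(0)) + 477) = (51 - (59 - 65))*(2*(-21)/(-10 + (6 - 3*0)) + 477) = (51 - 1*(-6))*(2*(-21)/(-10 + (6 + 0)) + 477) = (51 + 6)*(2*(-21)/(-10 + 6) + 477) = 57*(2*(-21)/(-4) + 477) = 57*(2*(-21)*(-¼) + 477) = 57*(21/2 + 477) = 57*(975/2) = 55575/2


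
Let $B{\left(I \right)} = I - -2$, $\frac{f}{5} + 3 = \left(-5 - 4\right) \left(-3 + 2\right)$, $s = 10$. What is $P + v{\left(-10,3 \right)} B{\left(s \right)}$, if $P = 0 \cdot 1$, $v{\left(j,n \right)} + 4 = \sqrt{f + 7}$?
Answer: $-48 + 12 \sqrt{37} \approx 24.993$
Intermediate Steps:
$f = 30$ ($f = -15 + 5 \left(-5 - 4\right) \left(-3 + 2\right) = -15 + 5 \left(\left(-9\right) \left(-1\right)\right) = -15 + 5 \cdot 9 = -15 + 45 = 30$)
$v{\left(j,n \right)} = -4 + \sqrt{37}$ ($v{\left(j,n \right)} = -4 + \sqrt{30 + 7} = -4 + \sqrt{37}$)
$P = 0$
$B{\left(I \right)} = 2 + I$ ($B{\left(I \right)} = I + 2 = 2 + I$)
$P + v{\left(-10,3 \right)} B{\left(s \right)} = 0 + \left(-4 + \sqrt{37}\right) \left(2 + 10\right) = 0 + \left(-4 + \sqrt{37}\right) 12 = 0 - \left(48 - 12 \sqrt{37}\right) = -48 + 12 \sqrt{37}$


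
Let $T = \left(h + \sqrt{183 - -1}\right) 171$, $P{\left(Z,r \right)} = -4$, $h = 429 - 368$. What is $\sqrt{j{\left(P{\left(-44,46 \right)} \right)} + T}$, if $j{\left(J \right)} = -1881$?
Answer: $3 \sqrt{950 + 38 \sqrt{46}} \approx 104.26$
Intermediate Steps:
$h = 61$ ($h = 429 - 368 = 61$)
$T = 10431 + 342 \sqrt{46}$ ($T = \left(61 + \sqrt{183 - -1}\right) 171 = \left(61 + \sqrt{183 + \left(-199 + 200\right)}\right) 171 = \left(61 + \sqrt{183 + 1}\right) 171 = \left(61 + \sqrt{184}\right) 171 = \left(61 + 2 \sqrt{46}\right) 171 = 10431 + 342 \sqrt{46} \approx 12751.0$)
$\sqrt{j{\left(P{\left(-44,46 \right)} \right)} + T} = \sqrt{-1881 + \left(10431 + 342 \sqrt{46}\right)} = \sqrt{8550 + 342 \sqrt{46}}$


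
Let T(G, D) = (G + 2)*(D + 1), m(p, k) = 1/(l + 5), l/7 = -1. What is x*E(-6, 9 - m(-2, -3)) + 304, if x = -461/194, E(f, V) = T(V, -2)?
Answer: 128555/388 ≈ 331.33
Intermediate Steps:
l = -7 (l = 7*(-1) = -7)
m(p, k) = -1/2 (m(p, k) = 1/(-7 + 5) = 1/(-2) = -1/2)
T(G, D) = (1 + D)*(2 + G) (T(G, D) = (2 + G)*(1 + D) = (1 + D)*(2 + G))
E(f, V) = -2 - V (E(f, V) = 2 + V + 2*(-2) - 2*V = 2 + V - 4 - 2*V = -2 - V)
x = -461/194 (x = -461*1/194 = -461/194 ≈ -2.3763)
x*E(-6, 9 - m(-2, -3)) + 304 = -461*(-2 - (9 - 1*(-1/2)))/194 + 304 = -461*(-2 - (9 + 1/2))/194 + 304 = -461*(-2 - 1*19/2)/194 + 304 = -461*(-2 - 19/2)/194 + 304 = -461/194*(-23/2) + 304 = 10603/388 + 304 = 128555/388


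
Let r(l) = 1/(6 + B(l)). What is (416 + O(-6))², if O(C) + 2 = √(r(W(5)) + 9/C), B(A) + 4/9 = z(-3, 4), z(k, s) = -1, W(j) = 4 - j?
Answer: (33948 + I*√8610)²/6724 ≈ 1.7139e+5 + 936.95*I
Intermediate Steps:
B(A) = -13/9 (B(A) = -4/9 - 1 = -13/9)
r(l) = 9/41 (r(l) = 1/(6 - 13/9) = 1/(41/9) = 9/41)
O(C) = -2 + √(9/41 + 9/C)
(416 + O(-6))² = (416 + (-2 + 3*√41*√((41 - 6)/(-6))/41))² = (416 + (-2 + 3*√41*√(-⅙*35)/41))² = (416 + (-2 + 3*√41*√(-35/6)/41))² = (416 + (-2 + 3*√41*(I*√210/6)/41))² = (416 + (-2 + I*√8610/82))² = (414 + I*√8610/82)²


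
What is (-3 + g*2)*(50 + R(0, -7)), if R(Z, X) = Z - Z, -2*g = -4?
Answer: 50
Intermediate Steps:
g = 2 (g = -½*(-4) = 2)
R(Z, X) = 0
(-3 + g*2)*(50 + R(0, -7)) = (-3 + 2*2)*(50 + 0) = (-3 + 4)*50 = 1*50 = 50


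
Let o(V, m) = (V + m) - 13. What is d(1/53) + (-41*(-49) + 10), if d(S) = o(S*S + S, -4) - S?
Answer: 5623619/2809 ≈ 2002.0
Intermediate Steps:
o(V, m) = -13 + V + m
d(S) = -17 + S² (d(S) = (-13 + (S*S + S) - 4) - S = (-13 + (S² + S) - 4) - S = (-13 + (S + S²) - 4) - S = (-17 + S + S²) - S = -17 + S²)
d(1/53) + (-41*(-49) + 10) = (-17 + (1/53)²) + (-41*(-49) + 10) = (-17 + (1/53)²) + (2009 + 10) = (-17 + 1/2809) + 2019 = -47752/2809 + 2019 = 5623619/2809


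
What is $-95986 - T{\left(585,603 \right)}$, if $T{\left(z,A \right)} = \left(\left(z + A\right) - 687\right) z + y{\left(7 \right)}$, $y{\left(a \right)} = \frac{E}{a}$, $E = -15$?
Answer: $- \frac{2723482}{7} \approx -3.8907 \cdot 10^{5}$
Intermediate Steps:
$y{\left(a \right)} = - \frac{15}{a}$
$T{\left(z,A \right)} = - \frac{15}{7} + z \left(-687 + A + z\right)$ ($T{\left(z,A \right)} = \left(\left(z + A\right) - 687\right) z - \frac{15}{7} = \left(\left(A + z\right) - 687\right) z - \frac{15}{7} = \left(-687 + A + z\right) z - \frac{15}{7} = z \left(-687 + A + z\right) - \frac{15}{7} = - \frac{15}{7} + z \left(-687 + A + z\right)$)
$-95986 - T{\left(585,603 \right)} = -95986 - \left(- \frac{15}{7} + 585^{2} - 401895 + 603 \cdot 585\right) = -95986 - \left(- \frac{15}{7} + 342225 - 401895 + 352755\right) = -95986 - \frac{2051580}{7} = - \frac{2723482}{7}$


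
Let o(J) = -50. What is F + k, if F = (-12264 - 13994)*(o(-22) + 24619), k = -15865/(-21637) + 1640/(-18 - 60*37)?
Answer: -15619828310851411/24211803 ≈ -6.4513e+8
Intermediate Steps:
k = 10595/24211803 (k = -15865*(-1/21637) + 1640/(-18 - 2220) = 15865/21637 + 1640/(-2238) = 15865/21637 + 1640*(-1/2238) = 15865/21637 - 820/1119 = 10595/24211803 ≈ 0.00043760)
F = -645132802 (F = (-12264 - 13994)*(-50 + 24619) = -26258*24569 = -645132802)
F + k = -645132802 + 10595/24211803 = -15619828310851411/24211803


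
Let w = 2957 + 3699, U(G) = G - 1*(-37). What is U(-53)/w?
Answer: -1/416 ≈ -0.0024038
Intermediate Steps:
U(G) = 37 + G (U(G) = G + 37 = 37 + G)
w = 6656
U(-53)/w = (37 - 53)/6656 = -16*1/6656 = -1/416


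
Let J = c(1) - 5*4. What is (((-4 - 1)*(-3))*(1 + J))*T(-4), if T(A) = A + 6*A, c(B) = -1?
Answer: 8400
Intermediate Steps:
T(A) = 7*A
J = -21 (J = -1 - 5*4 = -1 - 20 = -21)
(((-4 - 1)*(-3))*(1 + J))*T(-4) = (((-4 - 1)*(-3))*(1 - 21))*(7*(-4)) = (-5*(-3)*(-20))*(-28) = (15*(-20))*(-28) = -300*(-28) = 8400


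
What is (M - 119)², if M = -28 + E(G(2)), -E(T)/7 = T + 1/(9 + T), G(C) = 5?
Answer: 133225/4 ≈ 33306.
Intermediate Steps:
E(T) = -7*T - 7/(9 + T) (E(T) = -7*(T + 1/(9 + T)) = -7*T - 7/(9 + T))
M = -127/2 (M = -28 + 7*(-1 - 1*5² - 9*5)/(9 + 5) = -28 + 7*(-1 - 1*25 - 45)/14 = -28 + 7*(1/14)*(-1 - 25 - 45) = -28 + 7*(1/14)*(-71) = -28 - 71/2 = -127/2 ≈ -63.500)
(M - 119)² = (-127/2 - 119)² = (-365/2)² = 133225/4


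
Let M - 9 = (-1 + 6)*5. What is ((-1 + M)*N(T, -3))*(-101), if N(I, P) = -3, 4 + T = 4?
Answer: 9999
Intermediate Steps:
T = 0 (T = -4 + 4 = 0)
M = 34 (M = 9 + (-1 + 6)*5 = 9 + 5*5 = 9 + 25 = 34)
((-1 + M)*N(T, -3))*(-101) = ((-1 + 34)*(-3))*(-101) = (33*(-3))*(-101) = -99*(-101) = 9999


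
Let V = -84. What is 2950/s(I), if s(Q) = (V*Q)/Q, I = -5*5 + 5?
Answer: -1475/42 ≈ -35.119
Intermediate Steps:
I = -20 (I = -25 + 5 = -20)
s(Q) = -84 (s(Q) = (-84*Q)/Q = -84)
2950/s(I) = 2950/(-84) = 2950*(-1/84) = -1475/42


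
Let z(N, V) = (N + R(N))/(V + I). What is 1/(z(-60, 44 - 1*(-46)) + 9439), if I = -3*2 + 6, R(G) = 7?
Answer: 90/849457 ≈ 0.00010595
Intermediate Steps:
I = 0 (I = -6 + 6 = 0)
z(N, V) = (7 + N)/V (z(N, V) = (N + 7)/(V + 0) = (7 + N)/V)
1/(z(-60, 44 - 1*(-46)) + 9439) = 1/((7 - 60)/(44 - 1*(-46)) + 9439) = 1/(-53/(44 + 46) + 9439) = 1/(-53/90 + 9439) = 1/(849457/90) = 90/849457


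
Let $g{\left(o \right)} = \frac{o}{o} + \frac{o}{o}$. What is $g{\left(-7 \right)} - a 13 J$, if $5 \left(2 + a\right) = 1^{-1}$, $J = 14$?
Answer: $\frac{1648}{5} \approx 329.6$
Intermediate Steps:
$g{\left(o \right)} = 2$ ($g{\left(o \right)} = 1 + 1 = 2$)
$a = - \frac{9}{5}$ ($a = -2 + \frac{1}{5 \cdot 1} = -2 + \frac{1}{5} \cdot 1 = -2 + \frac{1}{5} = - \frac{9}{5} \approx -1.8$)
$g{\left(-7 \right)} - a 13 J = 2 - \left(- \frac{9}{5}\right) 13 \cdot 14 = 2 - \left(- \frac{117}{5}\right) 14 = 2 - - \frac{1638}{5} = 2 + \frac{1638}{5} = \frac{1648}{5}$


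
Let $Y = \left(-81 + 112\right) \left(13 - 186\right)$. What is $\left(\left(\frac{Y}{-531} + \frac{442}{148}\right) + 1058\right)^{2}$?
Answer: $\frac{1771337875180225}{1544018436} \approx 1.1472 \cdot 10^{6}$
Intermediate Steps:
$Y = -5363$ ($Y = 31 \left(-173\right) = -5363$)
$\left(\left(\frac{Y}{-531} + \frac{442}{148}\right) + 1058\right)^{2} = \left(\left(- \frac{5363}{-531} + \frac{442}{148}\right) + 1058\right)^{2} = \left(\left(\left(-5363\right) \left(- \frac{1}{531}\right) + 442 \cdot \frac{1}{148}\right) + 1058\right)^{2} = \left(\left(\frac{5363}{531} + \frac{221}{74}\right) + 1058\right)^{2} = \left(\frac{514213}{39294} + 1058\right)^{2} = \left(\frac{42087265}{39294}\right)^{2} = \frac{1771337875180225}{1544018436}$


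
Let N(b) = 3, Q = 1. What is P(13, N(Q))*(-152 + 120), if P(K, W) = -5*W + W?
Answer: 384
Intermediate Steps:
P(K, W) = -4*W
P(13, N(Q))*(-152 + 120) = (-4*3)*(-152 + 120) = -12*(-32) = 384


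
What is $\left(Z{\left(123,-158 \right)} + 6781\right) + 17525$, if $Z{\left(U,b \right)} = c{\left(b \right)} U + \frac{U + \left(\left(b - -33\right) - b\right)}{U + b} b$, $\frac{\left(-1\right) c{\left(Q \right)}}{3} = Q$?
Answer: $\frac{2915928}{35} \approx 83312.0$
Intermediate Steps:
$c{\left(Q \right)} = - 3 Q$
$Z{\left(U,b \right)} = - 3 U b + \frac{b \left(33 + U\right)}{U + b}$ ($Z{\left(U,b \right)} = - 3 b U + \frac{U + \left(\left(b - -33\right) - b\right)}{U + b} b = - 3 U b + \frac{U + \left(\left(b + 33\right) - b\right)}{U + b} b = - 3 U b + \frac{U + \left(\left(33 + b\right) - b\right)}{U + b} b = - 3 U b + \frac{U + 33}{U + b} b = - 3 U b + \frac{33 + U}{U + b} b = - 3 U b + \frac{b \left(33 + U\right)}{U + b}$)
$\left(Z{\left(123,-158 \right)} + 6781\right) + 17525 = \left(- \frac{158 \left(33 + 123 - 3 \cdot 123^{2} - 369 \left(-158\right)\right)}{123 - 158} + 6781\right) + 17525 = \left(- \frac{158 \left(33 + 123 - 45387 + 58302\right)}{-35} + 6781\right) + 17525 = \left(\left(-158\right) \left(- \frac{1}{35}\right) \left(33 + 123 - 45387 + 58302\right) + 6781\right) + 17525 = \left(\left(-158\right) \left(- \frac{1}{35}\right) 13071 + 6781\right) + 17525 = \left(\frac{2065218}{35} + 6781\right) + 17525 = \frac{2302553}{35} + 17525 = \frac{2915928}{35}$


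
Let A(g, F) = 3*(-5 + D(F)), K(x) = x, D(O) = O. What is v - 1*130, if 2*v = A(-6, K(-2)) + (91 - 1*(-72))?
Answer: -59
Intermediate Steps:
A(g, F) = -15 + 3*F (A(g, F) = 3*(-5 + F) = -15 + 3*F)
v = 71 (v = ((-15 + 3*(-2)) + (91 - 1*(-72)))/2 = ((-15 - 6) + (91 + 72))/2 = (-21 + 163)/2 = (½)*142 = 71)
v - 1*130 = 71 - 1*130 = 71 - 130 = -59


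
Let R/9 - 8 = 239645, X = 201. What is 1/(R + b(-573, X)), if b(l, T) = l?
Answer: 1/2156304 ≈ 4.6376e-7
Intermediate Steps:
R = 2156877 (R = 72 + 9*239645 = 72 + 2156805 = 2156877)
1/(R + b(-573, X)) = 1/(2156877 - 573) = 1/2156304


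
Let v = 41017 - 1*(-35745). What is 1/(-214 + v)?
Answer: 1/76548 ≈ 1.3064e-5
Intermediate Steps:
v = 76762 (v = 41017 + 35745 = 76762)
1/(-214 + v) = 1/(-214 + 76762) = 1/76548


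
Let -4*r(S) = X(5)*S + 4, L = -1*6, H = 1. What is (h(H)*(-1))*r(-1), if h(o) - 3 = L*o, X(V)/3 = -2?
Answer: -15/2 ≈ -7.5000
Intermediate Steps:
X(V) = -6 (X(V) = 3*(-2) = -6)
L = -6
r(S) = -1 + 3*S/2 (r(S) = -(-6*S + 4)/4 = -(4 - 6*S)/4 = -1 + 3*S/2)
h(o) = 3 - 6*o
(h(H)*(-1))*r(-1) = ((3 - 6*1)*(-1))*(-1 + (3/2)*(-1)) = ((3 - 6)*(-1))*(-1 - 3/2) = -3*(-1)*(-5/2) = 3*(-5/2) = -15/2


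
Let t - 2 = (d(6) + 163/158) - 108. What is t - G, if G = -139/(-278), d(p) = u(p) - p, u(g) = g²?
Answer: -5962/79 ≈ -75.468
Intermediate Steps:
d(p) = p² - p
t = -11845/158 (t = 2 + ((6*(-1 + 6) + 163/158) - 108) = 2 + ((6*5 + 163*(1/158)) - 108) = 2 + ((30 + 163/158) - 108) = 2 + (4903/158 - 108) = 2 - 12161/158 = -11845/158 ≈ -74.968)
G = ½ (G = -139*(-1/278) = ½ ≈ 0.50000)
t - G = -11845/158 - 1*½ = -11845/158 - ½ = -5962/79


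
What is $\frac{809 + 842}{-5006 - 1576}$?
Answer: $- \frac{1651}{6582} \approx -0.25084$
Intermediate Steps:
$\frac{809 + 842}{-5006 - 1576} = \frac{1651}{-6582} = 1651 \left(- \frac{1}{6582}\right) = - \frac{1651}{6582}$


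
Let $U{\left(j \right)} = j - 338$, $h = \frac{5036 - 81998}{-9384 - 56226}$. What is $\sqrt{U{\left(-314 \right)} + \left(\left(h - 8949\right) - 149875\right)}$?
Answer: $\frac{i \sqrt{26157858495}}{405} \approx 399.34 i$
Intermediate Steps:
$h = \frac{12827}{10935}$ ($h = - \frac{76962}{-65610} = \left(-76962\right) \left(- \frac{1}{65610}\right) = \frac{12827}{10935} \approx 1.173$)
$U{\left(j \right)} = -338 + j$ ($U{\left(j \right)} = j - 338 = -338 + j$)
$\sqrt{U{\left(-314 \right)} + \left(\left(h - 8949\right) - 149875\right)} = \sqrt{\left(-338 - 314\right) + \left(\left(\frac{12827}{10935} - 8949\right) - 149875\right)} = \sqrt{-652 - \frac{1736727613}{10935}} = \sqrt{- \frac{1743857233}{10935}} = \frac{i \sqrt{26157858495}}{405}$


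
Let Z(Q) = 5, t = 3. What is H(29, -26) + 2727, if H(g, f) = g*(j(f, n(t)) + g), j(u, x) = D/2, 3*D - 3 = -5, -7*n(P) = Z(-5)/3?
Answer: 10675/3 ≈ 3558.3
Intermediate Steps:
n(P) = -5/21 (n(P) = -5/(7*3) = -⅐*5/3 = -5/21)
D = -⅔ (D = 1 + (⅓)*(-5) = 1 - 5/3 = -⅔ ≈ -0.66667)
j(u, x) = -⅓ (j(u, x) = -⅔/2 = -⅔*½ = -⅓)
H(g, f) = g*(-⅓ + g)
H(29, -26) + 2727 = 29*(-⅓ + 29) + 2727 = 29*(86/3) + 2727 = 2494/3 + 2727 = 10675/3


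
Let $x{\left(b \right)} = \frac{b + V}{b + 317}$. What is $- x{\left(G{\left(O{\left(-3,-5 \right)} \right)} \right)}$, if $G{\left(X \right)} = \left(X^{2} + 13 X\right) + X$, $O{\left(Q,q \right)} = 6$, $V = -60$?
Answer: $- \frac{60}{437} \approx -0.1373$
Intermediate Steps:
$G{\left(X \right)} = X^{2} + 14 X$
$x{\left(b \right)} = \frac{-60 + b}{317 + b}$ ($x{\left(b \right)} = \frac{b - 60}{b + 317} = \frac{-60 + b}{317 + b}$)
$- x{\left(G{\left(O{\left(-3,-5 \right)} \right)} \right)} = - \frac{-60 + 6 \left(14 + 6\right)}{317 + 6 \left(14 + 6\right)} = - \frac{-60 + 6 \cdot 20}{317 + 6 \cdot 20} = - \frac{-60 + 120}{317 + 120} = - \frac{60}{437}$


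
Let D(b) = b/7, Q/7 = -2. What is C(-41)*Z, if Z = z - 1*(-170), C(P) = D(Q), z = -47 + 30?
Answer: -306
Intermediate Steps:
z = -17
Q = -14 (Q = 7*(-2) = -14)
D(b) = b/7 (D(b) = b*(⅐) = b/7)
C(P) = -2 (C(P) = (⅐)*(-14) = -2)
Z = 153 (Z = -17 - 1*(-170) = -17 + 170 = 153)
C(-41)*Z = -2*153 = -306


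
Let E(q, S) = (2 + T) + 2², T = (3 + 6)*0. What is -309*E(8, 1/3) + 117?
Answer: -1737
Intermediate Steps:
T = 0 (T = 9*0 = 0)
E(q, S) = 6 (E(q, S) = (2 + 0) + 2² = 2 + 4 = 6)
-309*E(8, 1/3) + 117 = -309*6 + 117 = -1854 + 117 = -1737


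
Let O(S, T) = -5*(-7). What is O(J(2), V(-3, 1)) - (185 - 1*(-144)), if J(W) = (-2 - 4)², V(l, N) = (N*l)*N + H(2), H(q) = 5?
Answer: -294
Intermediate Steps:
V(l, N) = 5 + l*N² (V(l, N) = (N*l)*N + 5 = l*N² + 5 = 5 + l*N²)
J(W) = 36 (J(W) = (-6)² = 36)
O(S, T) = 35
O(J(2), V(-3, 1)) - (185 - 1*(-144)) = 35 - (185 - 1*(-144)) = 35 - (185 + 144) = 35 - 1*329 = 35 - 329 = -294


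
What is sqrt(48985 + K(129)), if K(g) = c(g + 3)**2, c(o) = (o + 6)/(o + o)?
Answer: sqrt(94835489)/44 ≈ 221.33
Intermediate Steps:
c(o) = (6 + o)/(2*o) (c(o) = (6 + o)/((2*o)) = (6 + o)*(1/(2*o)) = (6 + o)/(2*o))
K(g) = (9 + g)**2/(4*(3 + g)**2) (K(g) = ((6 + (g + 3))/(2*(g + 3)))**2 = ((6 + (3 + g))/(2*(3 + g)))**2 = ((9 + g)/(2*(3 + g)))**2 = (9 + g)**2/(4*(3 + g)**2))
sqrt(48985 + K(129)) = sqrt(48985 + (9 + 129)**2/(4*(3 + 129)**2)) = sqrt(48985 + (1/4)*138**2/132**2) = sqrt(48985 + (1/4)*(1/17424)*19044) = sqrt(48985 + 529/1936) = sqrt(94835489/1936) = sqrt(94835489)/44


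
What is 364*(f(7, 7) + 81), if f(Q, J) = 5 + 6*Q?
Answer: 46592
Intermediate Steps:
364*(f(7, 7) + 81) = 364*((5 + 6*7) + 81) = 364*((5 + 42) + 81) = 364*(47 + 81) = 364*128 = 46592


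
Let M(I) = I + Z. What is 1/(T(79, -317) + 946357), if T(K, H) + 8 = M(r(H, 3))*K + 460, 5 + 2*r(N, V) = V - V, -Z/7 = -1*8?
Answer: 2/1902071 ≈ 1.0515e-6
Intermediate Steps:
Z = 56 (Z = -(-7)*8 = -7*(-8) = 56)
r(N, V) = -5/2 (r(N, V) = -5/2 + (V - V)/2 = -5/2 + (½)*0 = -5/2 + 0 = -5/2)
M(I) = 56 + I (M(I) = I + 56 = 56 + I)
T(K, H) = 452 + 107*K/2 (T(K, H) = -8 + ((56 - 5/2)*K + 460) = -8 + (107*K/2 + 460) = -8 + (460 + 107*K/2) = 452 + 107*K/2)
1/(T(79, -317) + 946357) = 1/((452 + (107/2)*79) + 946357) = 1/((452 + 8453/2) + 946357) = 1/(9357/2 + 946357) = 1/(1902071/2) = 2/1902071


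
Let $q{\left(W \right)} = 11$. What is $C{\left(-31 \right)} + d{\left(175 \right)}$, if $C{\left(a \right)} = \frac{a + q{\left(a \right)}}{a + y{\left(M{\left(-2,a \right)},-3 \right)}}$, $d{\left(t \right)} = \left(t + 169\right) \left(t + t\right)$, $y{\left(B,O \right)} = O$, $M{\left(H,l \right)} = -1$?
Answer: $\frac{2046810}{17} \approx 1.204 \cdot 10^{5}$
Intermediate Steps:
$d{\left(t \right)} = 2 t \left(169 + t\right)$ ($d{\left(t \right)} = \left(169 + t\right) 2 t = 2 t \left(169 + t\right)$)
$C{\left(a \right)} = \frac{11 + a}{-3 + a}$ ($C{\left(a \right)} = \frac{a + 11}{a - 3} = \frac{11 + a}{-3 + a}$)
$C{\left(-31 \right)} + d{\left(175 \right)} = \frac{11 - 31}{-3 - 31} + 2 \cdot 175 \left(169 + 175\right) = \frac{1}{-34} \left(-20\right) + 2 \cdot 175 \cdot 344 = \left(- \frac{1}{34}\right) \left(-20\right) + 120400 = \frac{10}{17} + 120400 = \frac{2046810}{17}$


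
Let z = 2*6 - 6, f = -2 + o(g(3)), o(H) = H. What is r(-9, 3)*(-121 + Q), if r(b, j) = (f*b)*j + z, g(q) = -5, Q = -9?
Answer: -25350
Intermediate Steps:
f = -7 (f = -2 - 5 = -7)
z = 6 (z = 12 - 6 = 6)
r(b, j) = 6 - 7*b*j (r(b, j) = (-7*b)*j + 6 = -7*b*j + 6 = 6 - 7*b*j)
r(-9, 3)*(-121 + Q) = (6 - 7*(-9)*3)*(-121 - 9) = (6 + 189)*(-130) = 195*(-130) = -25350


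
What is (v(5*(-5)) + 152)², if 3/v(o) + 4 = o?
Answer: 19404025/841 ≈ 23073.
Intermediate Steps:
v(o) = 3/(-4 + o)
(v(5*(-5)) + 152)² = (3/(-4 + 5*(-5)) + 152)² = (3/(-4 - 25) + 152)² = (3/(-29) + 152)² = (3*(-1/29) + 152)² = (-3/29 + 152)² = (4405/29)² = 19404025/841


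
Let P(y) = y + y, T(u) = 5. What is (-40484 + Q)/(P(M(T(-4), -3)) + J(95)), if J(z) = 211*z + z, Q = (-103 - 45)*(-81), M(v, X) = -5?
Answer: -14248/10065 ≈ -1.4156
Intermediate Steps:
P(y) = 2*y
Q = 11988 (Q = -148*(-81) = 11988)
J(z) = 212*z
(-40484 + Q)/(P(M(T(-4), -3)) + J(95)) = (-40484 + 11988)/(2*(-5) + 212*95) = -28496/(-10 + 20140) = -28496/20130 = -28496*1/20130 = -14248/10065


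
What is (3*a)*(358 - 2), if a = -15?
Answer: -16020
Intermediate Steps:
(3*a)*(358 - 2) = (3*(-15))*(358 - 2) = -45*356 = -16020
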